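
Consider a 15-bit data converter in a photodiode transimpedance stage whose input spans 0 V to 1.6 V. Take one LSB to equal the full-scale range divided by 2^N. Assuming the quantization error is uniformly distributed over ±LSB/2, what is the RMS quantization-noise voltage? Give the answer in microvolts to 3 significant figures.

14.1 µV

Span = 1.6 V.
LSB = 1.6 V / 2^15 = 48.828 µV.
σ_q = LSB/√12 = 48.828 µV/3.4641 = 14.1 µV.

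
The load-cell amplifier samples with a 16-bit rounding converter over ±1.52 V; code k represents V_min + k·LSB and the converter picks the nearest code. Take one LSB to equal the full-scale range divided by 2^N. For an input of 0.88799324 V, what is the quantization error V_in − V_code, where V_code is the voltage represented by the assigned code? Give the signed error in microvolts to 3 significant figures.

+12.3 µV

Span: 1.52 V − (-1.52 V) = 3.04 V. LSB = 3.04 V / 2^16 ≈ 46.39 µV.
(V_in − V_min)/LSB = (0.88799324 − (-1.52)) × 65536/3.04 = 51911.2648 → nearest code k = 51911.
V_code = V_min + k × range/2^16 = -1.52 + 51911 × 3.04/65536 = 0.88798095703 V.
V_in − V_code = 0.88799324 − (0.88798095703) = +12.3 µV.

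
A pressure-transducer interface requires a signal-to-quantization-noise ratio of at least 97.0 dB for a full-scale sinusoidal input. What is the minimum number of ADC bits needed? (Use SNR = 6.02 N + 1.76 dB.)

6.02 N + 1.76 ≥ 97.0 gives N ≥ 15.821, so the minimum integer is 16.

16 bits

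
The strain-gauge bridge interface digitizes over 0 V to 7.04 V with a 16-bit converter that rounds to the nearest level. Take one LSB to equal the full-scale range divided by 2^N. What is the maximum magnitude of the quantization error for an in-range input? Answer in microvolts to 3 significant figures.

53.7 µV

V_FS = 7.04 V.
One LSB is 7.04 V / 65536 = 107.42 µV.
Worst-case error for round-to-nearest is half an LSB: 53.7 µV.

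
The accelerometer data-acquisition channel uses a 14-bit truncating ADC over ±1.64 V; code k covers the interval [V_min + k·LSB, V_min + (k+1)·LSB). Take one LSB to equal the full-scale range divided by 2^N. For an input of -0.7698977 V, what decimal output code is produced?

The full-scale span is 1.64 − (-1.64) = 3.28 V. LSB = 3.28 V / 2^14 ≈ 200.2 µV.
(V_in − V_min) × 2^14/range = (-0.7698977 − (-1.64)) × 16384/3.28 = 4346.267.
Floor → code = 4346.

4346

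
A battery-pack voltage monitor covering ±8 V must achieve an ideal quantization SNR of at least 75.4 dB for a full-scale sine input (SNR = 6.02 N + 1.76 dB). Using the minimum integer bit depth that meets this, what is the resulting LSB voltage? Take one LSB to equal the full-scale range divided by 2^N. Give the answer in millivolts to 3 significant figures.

1.95 mV

The full-scale span is 8 − (-8) = 16 V.
6.02 N + 1.76 ≥ 75.4 gives N ≥ 12.233, so the minimum integer is 13.
Step size = 16/8192 V = 1.95 mV.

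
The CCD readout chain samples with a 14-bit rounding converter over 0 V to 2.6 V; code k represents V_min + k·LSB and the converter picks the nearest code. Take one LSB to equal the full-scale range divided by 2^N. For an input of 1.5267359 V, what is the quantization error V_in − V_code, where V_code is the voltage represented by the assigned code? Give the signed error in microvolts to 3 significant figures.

V_FS = 2.6 V. LSB = 2.6 V / 2^14 ≈ 158.7 µV.
Position in LSBs: (1.5267359 − (0)) × 16384/2.6 = 9620.7850; rounding gives k = 9621.
V_code = V_min + k × range/2^14 = 0 + 9621 × 2.6/16384 = 1.5267700195 V.
Error = V_in − V_code = 1.5267359 − (1.5267700195) = −34.1 µV.

−34.1 µV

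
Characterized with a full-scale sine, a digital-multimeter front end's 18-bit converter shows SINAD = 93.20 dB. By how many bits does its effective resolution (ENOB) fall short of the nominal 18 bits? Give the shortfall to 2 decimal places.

2.81 bits

ENOB = (SINAD − 1.76)/6.02 = (93.20 − 1.76)/6.02 = 15.1894 bits.
Lost resolution: 18 − 15.1894 = 2.8106 bits.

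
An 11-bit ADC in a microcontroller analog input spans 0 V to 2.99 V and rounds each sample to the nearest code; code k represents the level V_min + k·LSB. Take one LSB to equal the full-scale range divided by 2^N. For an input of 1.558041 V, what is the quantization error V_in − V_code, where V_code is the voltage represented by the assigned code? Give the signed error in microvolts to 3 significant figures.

+263 µV

V_FS = 2.99 V. LSB = 2.99 V / 2^11 ≈ 1.460 mV.
(V_in − V_min)/LSB = (1.558041 − (0)) × 2048/2.99 = 1067.1799 → nearest code k = 1067.
V_code = V_min + k × range/2^11 = 0 + 1067 × 2.99/2048 = 1.557778320 V.
V_in − V_code = 1.558041 − (1.557778320) = +263 µV.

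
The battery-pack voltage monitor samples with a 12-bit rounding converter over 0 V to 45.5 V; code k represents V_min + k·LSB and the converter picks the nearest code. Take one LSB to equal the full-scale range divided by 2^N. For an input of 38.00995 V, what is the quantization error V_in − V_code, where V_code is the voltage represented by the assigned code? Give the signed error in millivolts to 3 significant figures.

−2.99 mV

Range is 45.5 V. LSB = 45.5 V / 2^12 ≈ 11.11 mV.
Position in LSBs: (38.00995 − (0)) × 4096/45.5 = 3421.7309; rounding gives k = 3422.
Reconstructed level: 0 + 3422 × 45.5/4096 V = 38.01293945 V.
e = 38.00995 − (38.01293945) = −2.99 mV.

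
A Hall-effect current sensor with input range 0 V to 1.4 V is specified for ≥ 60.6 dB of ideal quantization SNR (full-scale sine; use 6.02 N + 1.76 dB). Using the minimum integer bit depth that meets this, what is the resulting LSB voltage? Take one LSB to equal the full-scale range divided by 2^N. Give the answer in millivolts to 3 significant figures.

Full-scale range = 1.4 V.
N ≥ (60.6 − 1.76)/6.02 = 9.774 → N_min = 10.
Step size = 1.4/1024 V = 1.37 mV.

1.37 mV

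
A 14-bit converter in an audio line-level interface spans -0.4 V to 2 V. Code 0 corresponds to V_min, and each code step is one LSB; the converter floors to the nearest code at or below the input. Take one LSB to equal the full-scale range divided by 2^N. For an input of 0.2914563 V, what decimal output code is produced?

4720

Range = 2 − (-0.4) = 2.4 V. LSB = 2.4 V / 2^14 ≈ 146.5 µV.
(V_in − V_min) × 2^14/range = (0.2914563 − (-0.4)) × 16384/2.4 = 4720.342.
Floor → code = 4720.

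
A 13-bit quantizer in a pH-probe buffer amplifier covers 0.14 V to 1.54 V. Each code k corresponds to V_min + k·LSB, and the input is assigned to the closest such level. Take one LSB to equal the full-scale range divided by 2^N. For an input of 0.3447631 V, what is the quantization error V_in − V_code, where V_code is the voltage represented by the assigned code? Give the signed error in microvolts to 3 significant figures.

Full-scale range = 1.54 V − (0.14 V) = 1.4 V. LSB = 1.4 V / 2^13 ≈ 170.9 µV.
(0.3447631 − (0.14)) / LSB = 0.2047631 × 8192/1.4 = 1198.1567. Nearest integer: k = 1198.
Reconstructed level: 0.14 + 1198 × 1.4/8192 V = 0.3447363281 V.
e = 0.3447631 − (0.3447363281) = +26.8 µV.

+26.8 µV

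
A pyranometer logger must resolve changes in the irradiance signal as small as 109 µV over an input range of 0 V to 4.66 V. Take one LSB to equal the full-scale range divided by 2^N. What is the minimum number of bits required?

16 bits

Full-scale range = 4.66 V.
Levels needed ≥ 4.66/109 µV = 42750. 2^16 = 65536 suffices, so N_min = 16.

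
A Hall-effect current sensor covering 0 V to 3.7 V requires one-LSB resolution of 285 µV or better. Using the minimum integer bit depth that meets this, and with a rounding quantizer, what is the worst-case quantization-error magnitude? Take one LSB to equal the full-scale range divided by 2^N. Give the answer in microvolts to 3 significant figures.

V_FS = 3.7 V.
Required number of levels: 3.7/285 µV = 12982; smallest N with 2^N ≥ that is 14.
Step size = 3.7/16384 V = 225.83 µV.
|e|_max = LSB/2 = 113 µV.

113 µV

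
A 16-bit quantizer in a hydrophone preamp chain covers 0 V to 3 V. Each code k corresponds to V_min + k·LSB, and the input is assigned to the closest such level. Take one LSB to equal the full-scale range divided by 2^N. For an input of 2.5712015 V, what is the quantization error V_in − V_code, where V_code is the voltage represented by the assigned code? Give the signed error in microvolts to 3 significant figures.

−11.3 µV

Span = 3 V. LSB = 3 V / 2^16 ≈ 45.78 µV.
Position in LSBs: (2.5712015 − (0)) × 65536/3 = 56168.7538; rounding gives k = 56169.
V_code = V_min + k × range/2^16 = 0 + 56169 × 3/65536 = 2.5712127686 V.
Error = V_in − V_code = 2.5712015 − (2.5712127686) = −11.3 µV.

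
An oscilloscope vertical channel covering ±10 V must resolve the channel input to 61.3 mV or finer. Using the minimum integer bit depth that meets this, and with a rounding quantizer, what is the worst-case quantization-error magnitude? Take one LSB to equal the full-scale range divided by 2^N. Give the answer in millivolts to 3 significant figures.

19.5 mV

Span: 10 V − (-10 V) = 20 V.
Required number of levels: 20/61.3 mV = 326.26; smallest N with 2^N ≥ that is 9.
Step size = 20/512 V = 39.063 mV.
Half an LSB is 19.5 mV.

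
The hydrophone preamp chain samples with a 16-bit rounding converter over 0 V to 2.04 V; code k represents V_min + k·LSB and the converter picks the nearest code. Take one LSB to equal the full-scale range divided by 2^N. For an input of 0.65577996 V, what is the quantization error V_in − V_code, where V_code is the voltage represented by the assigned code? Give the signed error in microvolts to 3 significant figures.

V_FS = 2.04 V. LSB = 2.04 V / 2^16 ≈ 31.13 µV.
Position in LSBs: (0.65577996 − (0)) × 65536/2.04 = 21067.2527; rounding gives k = 21067.
V_code = 0 + (21067/65536) × 2.04 = 0.65577209473 V.
V_in − V_code = 0.65577996 − (0.65577209473) = +7.87 µV.

+7.87 µV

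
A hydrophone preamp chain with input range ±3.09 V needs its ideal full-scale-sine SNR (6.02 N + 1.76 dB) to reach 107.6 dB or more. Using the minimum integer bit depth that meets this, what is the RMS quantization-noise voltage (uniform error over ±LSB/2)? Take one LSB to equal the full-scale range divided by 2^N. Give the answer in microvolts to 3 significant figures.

Span: 3.09 V − (-3.09 V) = 6.18 V.
6.02 N + 1.76 ≥ 107.6 gives N ≥ 17.581, so the minimum integer is 18.
LSB = 6.18 V / 2^18 = 23.575 µV.
σ_q = LSB/√12 = 23.575 µV/3.4641 = 6.81 µV.

6.81 µV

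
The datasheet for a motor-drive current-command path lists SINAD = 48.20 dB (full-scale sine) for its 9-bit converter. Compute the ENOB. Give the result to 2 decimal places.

ENOB = (48.20 − 1.76)/6.02 = 7.7143 bits.

7.71 bits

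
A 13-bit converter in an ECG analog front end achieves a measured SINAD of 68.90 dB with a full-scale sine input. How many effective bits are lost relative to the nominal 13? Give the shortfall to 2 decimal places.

1.85 bits

N_eff = (68.90 − 1.76)/6.02 = 11.1528 bits.
Shortfall = 13 − 11.1528 = 1.8472 bits.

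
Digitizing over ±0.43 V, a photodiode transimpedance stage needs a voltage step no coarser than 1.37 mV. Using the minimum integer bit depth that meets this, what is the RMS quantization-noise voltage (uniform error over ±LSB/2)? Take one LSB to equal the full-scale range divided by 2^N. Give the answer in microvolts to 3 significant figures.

242 µV

The full-scale span is 0.43 − (-0.43) = 0.86 V.
Need 2^N ≥ 0.86 V / 1.37 mV = 627.7 → N_min = 10.
LSB = 0.86 V ÷ 2^10 = 0.86/1024 V = 0.83984 mV.
σ_q = LSB/√12 = 0.83984 mV/3.4641 = 242 µV.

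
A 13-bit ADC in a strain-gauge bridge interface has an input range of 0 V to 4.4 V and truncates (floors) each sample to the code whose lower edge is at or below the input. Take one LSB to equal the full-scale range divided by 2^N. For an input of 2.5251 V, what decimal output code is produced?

4701

Full-scale range = 4.4 V. LSB = 4.4 V / 2^13 ≈ 0.5371 mV.
(V_in − V_min) × 2^13/range = (2.5251 − (0)) × 8192/4.4 = 4701.277.
Floor → code = 4701.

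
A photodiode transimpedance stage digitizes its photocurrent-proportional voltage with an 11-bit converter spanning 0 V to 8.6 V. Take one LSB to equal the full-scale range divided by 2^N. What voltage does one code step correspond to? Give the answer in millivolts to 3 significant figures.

4.20 mV

Full-scale range = 8.6 V.
Number of codes = 2^11 = 2048.
LSB = 8.6 V / 2^11 = 4.20 mV.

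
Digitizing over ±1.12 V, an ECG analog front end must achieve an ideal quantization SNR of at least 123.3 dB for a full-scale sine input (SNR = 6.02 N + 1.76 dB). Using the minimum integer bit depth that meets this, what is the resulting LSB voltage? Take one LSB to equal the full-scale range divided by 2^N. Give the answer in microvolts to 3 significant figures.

1.07 µV

Range = 1.12 − (-1.12) = 2.24 V.
Solving 6.02 N ≥ 123.3 − 1.76: N ≥ 20.189. Round up → N = 21.
LSB = 2.24 V / 2^21 = 1.07 µV.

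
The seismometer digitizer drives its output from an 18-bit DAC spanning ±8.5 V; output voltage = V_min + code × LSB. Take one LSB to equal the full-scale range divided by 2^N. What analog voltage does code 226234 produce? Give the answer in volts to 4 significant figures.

6.171 V

Full-scale range = 8.5 V − (-8.5 V) = 17 V. LSB = 17 V / 2^18.
V_out = V_min + code × LSB = -8.5 V + 226234 × 17 V / 262144
      = -8.5 V + 14.6712 V = 6.17124 V.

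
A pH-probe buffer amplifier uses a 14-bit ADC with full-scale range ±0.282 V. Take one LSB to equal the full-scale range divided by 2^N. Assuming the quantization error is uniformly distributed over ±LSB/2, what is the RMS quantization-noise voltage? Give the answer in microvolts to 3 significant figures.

9.94 µV

Span: 0.282 V − (-0.282 V) = 0.564 V.
Step size = 0.564/16384 V = 34.424 µV.
V_rms = LSB/√12 = 34.424 µV / √12 = 9.94 µV.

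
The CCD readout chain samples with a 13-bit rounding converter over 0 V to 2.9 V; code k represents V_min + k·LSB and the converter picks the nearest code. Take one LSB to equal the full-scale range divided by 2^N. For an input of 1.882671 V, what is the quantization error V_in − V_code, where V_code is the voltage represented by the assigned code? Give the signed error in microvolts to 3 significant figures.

Span = 2.9 V. LSB = 2.9 V / 2^13 ≈ 354.0 µV.
(V_in − V_min)/LSB = (1.882671 − (0)) × 8192/2.9 = 5318.2210 → nearest code k = 5318.
Reconstructed level: 0 + 5318 × 2.9/8192 V = 1.882592773 V.
V_in − V_code = 1.882671 − (1.882592773) = +78.2 µV.

+78.2 µV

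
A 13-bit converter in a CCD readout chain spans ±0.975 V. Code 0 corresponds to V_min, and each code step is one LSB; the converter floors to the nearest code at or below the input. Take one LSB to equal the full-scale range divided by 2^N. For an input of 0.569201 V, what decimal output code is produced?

Span: 0.975 V − (-0.975 V) = 1.95 V. LSB = 1.95 V / 2^13 ≈ 238.0 µV.
V_in − V_min = 0.569201 − (-0.975) = 1.544201 V.
Divide by LSB: 1.544201 × 8192/1.95 = 6487.2280.
Truncating gives code 6487.

6487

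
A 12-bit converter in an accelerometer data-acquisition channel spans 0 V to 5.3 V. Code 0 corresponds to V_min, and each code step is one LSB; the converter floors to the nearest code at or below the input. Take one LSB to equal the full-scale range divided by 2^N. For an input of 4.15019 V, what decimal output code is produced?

Span = 5.3 V. LSB = 5.3 V / 2^12 ≈ 1.294 mV.
(V_in − V_min) × 2^12/range = (4.15019 − (0)) × 4096/5.3 = 3207.392.
Floor → code = 3207.

3207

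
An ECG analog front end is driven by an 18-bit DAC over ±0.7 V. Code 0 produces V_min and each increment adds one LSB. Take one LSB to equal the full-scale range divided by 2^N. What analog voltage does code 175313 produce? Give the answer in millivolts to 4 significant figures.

236.3 mV

Range = 0.7 − (-0.7) = 1.4 V. LSB = 1.4 V / 2^18.
V_out = V_min + code × LSB = -0.7 V + 175313 × 1.4 V / 262144
      = -0.7 V + 0.936272 V = 0.236272 V.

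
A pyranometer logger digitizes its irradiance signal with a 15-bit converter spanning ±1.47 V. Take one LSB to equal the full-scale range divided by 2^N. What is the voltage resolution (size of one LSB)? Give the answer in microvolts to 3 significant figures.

89.7 µV

Range = 1.47 − (-1.47) = 2.94 V.
Number of codes = 2^15 = 32768.
LSB = 2.94 V / 2^15 = 89.7 µV.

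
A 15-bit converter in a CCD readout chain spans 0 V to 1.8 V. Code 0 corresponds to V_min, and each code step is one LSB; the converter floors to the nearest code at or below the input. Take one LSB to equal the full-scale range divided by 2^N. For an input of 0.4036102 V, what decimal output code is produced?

Span = 1.8 V. LSB = 1.8 V / 2^15 ≈ 54.93 µV.
V_in − V_min = 0.4036102 − (0) = 0.4036102 V.
Divide by LSB: 0.4036102 × 32768/1.8 = 7347.4995.
Truncating gives code 7347.

7347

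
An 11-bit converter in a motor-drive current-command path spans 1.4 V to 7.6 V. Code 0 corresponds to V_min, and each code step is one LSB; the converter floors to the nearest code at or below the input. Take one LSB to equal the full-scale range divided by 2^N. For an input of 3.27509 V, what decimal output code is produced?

619

Span: 7.6 V − (1.4 V) = 6.2 V. LSB = 6.2 V / 2^11 ≈ 3.027 mV.
code = ⌊(V_in − V_min)/LSB⌋ = ⌊(V_in − V_min) × 2^11 / range⌋
     = ⌊(3.27509 − (1.4)) × 2048 / 6.2⌋ = ⌊1.87509 × 2048/6.2⌋
     = ⌊619.385⌋ = 619.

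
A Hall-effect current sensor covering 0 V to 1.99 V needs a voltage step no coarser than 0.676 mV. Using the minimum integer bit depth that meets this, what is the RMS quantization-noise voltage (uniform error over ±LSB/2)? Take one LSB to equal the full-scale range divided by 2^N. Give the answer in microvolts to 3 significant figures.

Span = 1.99 V.
Required number of levels: 1.99/0.676 mV = 2943.8; smallest N with 2^N ≥ that is 12.
LSB = 1.99 V ÷ 2^12 = 1.99/4096 V = 485.84 µV.
V_rms = LSB/√12 = 140 µV.

140 µV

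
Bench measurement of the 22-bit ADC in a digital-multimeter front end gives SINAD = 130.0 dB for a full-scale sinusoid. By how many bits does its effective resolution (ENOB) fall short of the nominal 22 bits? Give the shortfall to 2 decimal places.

ENOB = (SINAD − 1.76)/6.02 = (130.0 − 1.76)/6.02 = 21.3023 bits.
Shortfall = 22 − 21.3023 = 0.6977 bits.

0.70 bits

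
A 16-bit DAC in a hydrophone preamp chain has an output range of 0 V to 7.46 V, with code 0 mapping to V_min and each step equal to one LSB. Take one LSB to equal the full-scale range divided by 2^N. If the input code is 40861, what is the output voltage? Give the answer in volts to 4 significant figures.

4.651 V

Full-scale range = 7.46 V. LSB = 7.46 V / 2^16.
V_out = 0 + 40861 × (7.46/65536) V
      = 0 V + 4.65123 V = 4.65123 V.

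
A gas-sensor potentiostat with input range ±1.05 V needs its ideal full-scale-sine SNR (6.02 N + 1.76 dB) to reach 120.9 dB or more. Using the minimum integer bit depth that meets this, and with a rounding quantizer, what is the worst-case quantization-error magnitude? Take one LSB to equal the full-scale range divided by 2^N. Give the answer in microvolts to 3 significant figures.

1.00 µV

Range = 1.05 − (-1.05) = 2.1 V.
Solving 6.02 N ≥ 120.9 − 1.76: N ≥ 19.791. Round up → N = 20.
One LSB is 2.1 V / 1048576 = 2.0027 µV.
Max error for round-to-nearest is LSB/2 = 1.00 µV.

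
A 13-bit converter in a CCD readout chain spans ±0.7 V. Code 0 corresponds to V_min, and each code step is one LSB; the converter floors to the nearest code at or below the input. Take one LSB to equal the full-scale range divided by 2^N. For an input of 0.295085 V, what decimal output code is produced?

Range = 0.7 − (-0.7) = 1.4 V. LSB = 1.4 V / 2^13 ≈ 170.9 µV.
(V_in − V_min) × 2^13/range = (0.295085 − (-0.7)) × 8192/1.4 = 5822.669.
Floor → code = 5822.

5822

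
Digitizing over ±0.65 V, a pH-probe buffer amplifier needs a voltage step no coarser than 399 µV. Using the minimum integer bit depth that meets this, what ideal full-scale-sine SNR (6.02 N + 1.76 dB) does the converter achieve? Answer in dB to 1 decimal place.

Range = 0.65 − (-0.65) = 1.3 V.
Need 2^N ≥ 1.3 V / 399 µV = 3258 → N_min = 12.
Ideal SNR at N = 12: 6.02·12 + 1.76 = 74.0 dB.

74.0 dB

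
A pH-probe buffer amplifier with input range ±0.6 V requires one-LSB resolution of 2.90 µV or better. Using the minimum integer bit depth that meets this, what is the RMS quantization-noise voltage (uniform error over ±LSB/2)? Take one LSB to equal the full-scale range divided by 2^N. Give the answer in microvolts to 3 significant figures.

The full-scale span is 0.6 − (-0.6) = 1.2 V.
1.2 V / 2.90 µV = 413800. Since 2^18 = 262144 and 2^19 = 524288, N = 19.
Step size = 1.2/524288 V = 2.2888 µV.
V_rms = LSB/√12 = 0.661 µV.

0.661 µV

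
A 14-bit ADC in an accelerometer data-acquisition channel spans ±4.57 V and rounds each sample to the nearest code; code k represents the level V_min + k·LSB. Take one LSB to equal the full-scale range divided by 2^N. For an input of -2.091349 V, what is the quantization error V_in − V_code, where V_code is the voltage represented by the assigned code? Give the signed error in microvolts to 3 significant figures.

Range = 4.57 − (-4.57) = 9.14 V. LSB = 9.14 V / 2^14 ≈ 0.5579 mV.
(-2.091349 − (-4.57)) / LSB = 2.478651 × 16384/9.14 = 4443.1311. Nearest integer: k = 4443.
Reconstructed level: -4.57 + 4443 × 9.14/16384 V = -2.0914221191 V.
V_in − V_code = -2.091349 − (-2.0914221191) = +73.1 µV.

+73.1 µV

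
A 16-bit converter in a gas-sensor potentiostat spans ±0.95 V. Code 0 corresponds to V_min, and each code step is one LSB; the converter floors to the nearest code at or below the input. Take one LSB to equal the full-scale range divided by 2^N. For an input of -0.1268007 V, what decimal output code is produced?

28394

The full-scale span is 0.95 − (-0.95) = 1.9 V. LSB = 1.9 V / 2^16 ≈ 28.99 µV.
code = ⌊(V_in − V_min)/LSB⌋ = ⌊(V_in − V_min) × 2^16 / range⌋
     = ⌊(-0.1268007 − (-0.95)) × 65536 / 1.9⌋ = ⌊0.8231993 × 65536/1.9⌋
     = ⌊28394.310⌋ = 28394.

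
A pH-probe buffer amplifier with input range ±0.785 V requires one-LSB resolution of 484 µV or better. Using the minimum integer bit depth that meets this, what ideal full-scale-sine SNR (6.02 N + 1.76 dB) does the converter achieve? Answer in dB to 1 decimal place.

74.0 dB

Range = 0.785 − (-0.785) = 1.57 V.
Levels needed ≥ 1.57/484 µV = 3244. 2^12 = 4096 suffices, so N_min = 12.
Ideal SNR at N = 12: 6.02·12 + 1.76 = 74.0 dB.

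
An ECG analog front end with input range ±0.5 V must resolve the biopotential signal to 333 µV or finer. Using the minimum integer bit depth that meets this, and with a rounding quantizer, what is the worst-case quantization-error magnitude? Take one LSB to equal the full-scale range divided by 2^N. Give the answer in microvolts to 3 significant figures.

Full-scale range = 0.5 V − (-0.5 V) = 1 V.
Need 2^N ≥ 1 V / 333 µV = 3003 → N_min = 12.
LSB = 1 V / 2^12 = 244.14 µV.
|e|_max = LSB/2 = 122 µV.

122 µV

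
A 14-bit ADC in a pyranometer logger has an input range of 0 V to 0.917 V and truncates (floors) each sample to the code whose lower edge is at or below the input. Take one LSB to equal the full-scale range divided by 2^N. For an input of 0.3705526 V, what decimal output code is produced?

6620

V_FS = 0.917 V. LSB = 0.917 V / 2^14 ≈ 55.97 µV.
V_in − V_min = 0.3705526 − (0) = 0.3705526 V.
Divide by LSB: 0.3705526 × 16384/0.917 = 6620.6475.
Truncating gives code 6620.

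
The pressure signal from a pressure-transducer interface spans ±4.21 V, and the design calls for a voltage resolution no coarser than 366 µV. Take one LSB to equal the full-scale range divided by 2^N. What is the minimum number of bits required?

15 bits

Range = 4.21 − (-4.21) = 8.42 V.
Levels needed ≥ 8.42/366 µV = 23010. 2^15 = 32768 suffices, so N_min = 15.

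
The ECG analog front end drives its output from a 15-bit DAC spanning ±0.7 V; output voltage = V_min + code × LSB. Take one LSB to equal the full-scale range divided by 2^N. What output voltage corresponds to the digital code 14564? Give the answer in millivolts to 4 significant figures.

-77.76 mV

Range = 0.7 − (-0.7) = 1.4 V. LSB = 1.4 V / 2^15.
V_out = -0.7 + 14564 × (1.4/32768) V
      = -0.7 V + 0.622241 V = -0.0777588 V.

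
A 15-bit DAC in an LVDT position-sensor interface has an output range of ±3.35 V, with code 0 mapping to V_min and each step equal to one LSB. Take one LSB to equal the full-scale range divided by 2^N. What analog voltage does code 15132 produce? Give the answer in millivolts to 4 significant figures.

-256.0 mV

Range = 3.35 − (-3.35) = 6.7 V. LSB = 6.7 V / 2^15.
Output = V_min + (15132/32768) × range = -3.35 + 0.461792 × 6.7 V
      = -3.35 + 3.09401 = -0.255994 V.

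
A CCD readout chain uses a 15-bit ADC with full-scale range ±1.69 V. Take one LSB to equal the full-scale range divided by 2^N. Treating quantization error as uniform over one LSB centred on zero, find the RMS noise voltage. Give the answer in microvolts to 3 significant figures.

Span: 1.69 V − (-1.69 V) = 3.38 V.
LSB = 3.38 V ÷ 2^15 = 3.38/32768 V = 103.15 µV.
V_rms = LSB/√12 = 103.15 µV / √12 = 29.8 µV.

29.8 µV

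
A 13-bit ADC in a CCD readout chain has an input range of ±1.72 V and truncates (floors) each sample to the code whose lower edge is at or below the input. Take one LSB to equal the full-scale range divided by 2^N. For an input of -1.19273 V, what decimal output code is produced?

1255

Full-scale range = 1.72 V − (-1.72 V) = 3.44 V. LSB = 3.44 V / 2^13 ≈ 419.9 µV.
V_in − V_min = -1.19273 − (-1.72) = 0.52727 V.
Divide by LSB: 0.52727 × 8192/3.44 = 1255.6383.
Truncating gives code 1255.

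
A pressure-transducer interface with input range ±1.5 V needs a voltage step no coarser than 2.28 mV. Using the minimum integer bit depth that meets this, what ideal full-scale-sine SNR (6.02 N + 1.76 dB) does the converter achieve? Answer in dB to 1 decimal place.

68.0 dB

Range = 1.5 − (-1.5) = 3 V.
Need 2^N ≥ 3 V / 2.28 mV = 1316 → N_min = 11.
Ideal SNR at N = 11: 6.02·11 + 1.76 = 68.0 dB.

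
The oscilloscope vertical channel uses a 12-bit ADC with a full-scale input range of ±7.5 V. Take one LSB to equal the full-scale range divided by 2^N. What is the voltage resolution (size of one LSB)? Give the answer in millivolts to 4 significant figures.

Span: 7.5 V − (-7.5 V) = 15 V.
2^12 = 4096 levels.
LSB = 15 V ÷ 2^12 = 15/4096 V = 3.662 mV.

3.662 mV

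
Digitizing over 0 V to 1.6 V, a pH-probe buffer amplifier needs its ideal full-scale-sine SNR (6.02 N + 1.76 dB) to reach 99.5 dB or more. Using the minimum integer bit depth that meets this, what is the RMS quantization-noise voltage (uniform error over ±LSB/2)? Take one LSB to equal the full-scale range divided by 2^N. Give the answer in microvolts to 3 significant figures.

Full-scale range = 1.6 V.
Solving 6.02 N ≥ 99.5 − 1.76: N ≥ 16.236. Round up → N = 17.
One LSB is 1.6 V / 131072 = 12.207 µV.
V_rms = LSB/√12 = 3.52 µV.

3.52 µV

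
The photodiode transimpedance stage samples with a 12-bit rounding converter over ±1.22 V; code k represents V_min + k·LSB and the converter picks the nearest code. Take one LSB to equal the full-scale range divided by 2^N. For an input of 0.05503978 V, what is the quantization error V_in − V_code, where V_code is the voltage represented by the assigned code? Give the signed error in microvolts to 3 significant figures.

+235 µV

Span: 1.22 V − (-1.22 V) = 2.44 V. LSB = 2.44 V / 2^12 ≈ 0.5957 mV.
Position in LSBs: (0.05503978 − (-1.22)) × 4096/2.44 = 2140.3946; rounding gives k = 2140.
V_code = -1.22 + (2140/4096) × 2.44 = 0.05480468750 V.
Error = V_in − V_code = 0.05503978 − (0.05480468750) = +235 µV.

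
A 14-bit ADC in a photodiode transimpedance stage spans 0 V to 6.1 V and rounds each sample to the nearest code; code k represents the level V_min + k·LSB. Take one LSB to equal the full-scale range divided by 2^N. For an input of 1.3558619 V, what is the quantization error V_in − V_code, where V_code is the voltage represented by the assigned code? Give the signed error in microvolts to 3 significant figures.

Range is 6.1 V. LSB = 6.1 V / 2^14 ≈ 372.3 µV.
Position in LSBs: (1.3558619 − (0)) × 16384/6.1 = 3641.7117; rounding gives k = 3642.
Reconstructed level: 0 + 3642 × 6.1/16384 V = 1.3559692383 V.
Error = V_in − V_code = 1.3558619 − (1.3559692383) = −107 µV.

−107 µV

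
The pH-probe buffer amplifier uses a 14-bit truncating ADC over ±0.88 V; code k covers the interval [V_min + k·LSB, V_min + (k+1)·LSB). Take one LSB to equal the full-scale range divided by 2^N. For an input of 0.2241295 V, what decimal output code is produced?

10278

Range = 0.88 − (-0.88) = 1.76 V. LSB = 1.76 V / 2^14 ≈ 107.4 µV.
V_in − V_min = 0.2241295 − (-0.88) = 1.1041295 V.
Divide by LSB: 1.1041295 × 16384/1.76 = 10278.4419.
Truncating gives code 10278.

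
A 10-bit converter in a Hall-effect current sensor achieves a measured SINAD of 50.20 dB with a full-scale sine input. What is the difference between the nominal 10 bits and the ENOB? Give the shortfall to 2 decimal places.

N_eff = (50.20 − 1.76)/6.02 = 8.0465 bits.
Shortfall = 10 − 8.0465 = 1.9535 bits.

1.95 bits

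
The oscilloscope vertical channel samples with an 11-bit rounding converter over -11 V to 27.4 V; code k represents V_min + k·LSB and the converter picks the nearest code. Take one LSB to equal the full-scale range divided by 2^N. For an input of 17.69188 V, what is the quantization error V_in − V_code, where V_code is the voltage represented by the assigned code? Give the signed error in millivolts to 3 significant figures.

The full-scale span is 27.4 − (-11) = 38.4 V. LSB = 38.4 V / 2^11 ≈ 18.75 mV.
Position in LSBs: (17.69188 − (-11)) × 2048/38.4 = 1530.2336; rounding gives k = 1530.
V_code = V_min + k × range/2^11 = -11 + 1530 × 38.4/2048 = 17.68750000 V.
Error = V_in − V_code = 17.69188 − (17.68750000) = +4.38 mV.

+4.38 mV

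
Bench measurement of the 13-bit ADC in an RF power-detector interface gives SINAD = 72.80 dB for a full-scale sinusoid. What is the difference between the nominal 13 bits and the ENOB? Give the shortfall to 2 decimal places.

N_eff = (72.80 − 1.76)/6.02 = 11.8007 bits.
Lost resolution: 13 − 11.8007 = 1.1993 bits.

1.20 bits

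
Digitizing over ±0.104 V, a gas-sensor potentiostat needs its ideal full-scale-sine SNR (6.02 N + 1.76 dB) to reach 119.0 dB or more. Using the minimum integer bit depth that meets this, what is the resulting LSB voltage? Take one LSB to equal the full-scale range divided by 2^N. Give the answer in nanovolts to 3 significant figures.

Full-scale range = 0.104 V − (-0.104 V) = 0.208 V.
Solving 6.02 N ≥ 119.0 − 1.76: N ≥ 19.475. Round up → N = 20.
Step size = 0.208/1048576 V = 198 nV.

198 nV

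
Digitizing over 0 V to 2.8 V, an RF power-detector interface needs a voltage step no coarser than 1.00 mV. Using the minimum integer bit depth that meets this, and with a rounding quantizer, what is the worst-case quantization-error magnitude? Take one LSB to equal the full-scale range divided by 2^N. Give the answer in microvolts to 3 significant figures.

V_FS = 2.8 V.
2.8 V / 1.00 mV = 2800. Since 2^11 = 2048 and 2^12 = 4096, N = 12.
LSB = 2.8 V / 2^12 = 0.68359 mV.
Half an LSB is 342 µV.

342 µV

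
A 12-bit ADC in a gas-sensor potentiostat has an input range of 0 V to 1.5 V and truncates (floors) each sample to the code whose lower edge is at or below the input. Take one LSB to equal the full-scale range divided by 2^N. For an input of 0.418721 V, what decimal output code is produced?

Range is 1.5 V. LSB = 1.5 V / 2^12 ≈ 366.2 µV.
code = ⌊(V_in − V_min)/LSB⌋ = ⌊(V_in − V_min) × 2^12 / range⌋
     = ⌊(0.418721 − (0)) × 4096 / 1.5⌋ = ⌊0.418721 × 4096/1.5⌋
     = ⌊1143.387⌋ = 1143.

1143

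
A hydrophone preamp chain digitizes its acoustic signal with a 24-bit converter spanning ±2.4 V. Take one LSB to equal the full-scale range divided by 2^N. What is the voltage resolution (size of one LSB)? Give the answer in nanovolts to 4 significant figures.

Full-scale range = 2.4 V − (-2.4 V) = 4.8 V.
2^24 = 16777216 levels.
LSB = 4.8 V ÷ 2^24 = 4.8/16777216 V = 286.1 nV.

286.1 nV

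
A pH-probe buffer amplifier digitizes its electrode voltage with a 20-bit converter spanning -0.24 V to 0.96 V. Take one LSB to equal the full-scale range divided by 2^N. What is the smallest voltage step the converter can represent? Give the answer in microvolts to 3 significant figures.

Span: 0.96 V − (-0.24 V) = 1.2 V.
There are 2^20 = 1048576 steps.
Step size = 1.2/1048576 V = 1.14 µV.

1.14 µV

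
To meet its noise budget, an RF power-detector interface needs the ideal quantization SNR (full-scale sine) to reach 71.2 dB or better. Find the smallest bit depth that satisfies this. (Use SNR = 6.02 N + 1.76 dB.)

Required N = ⌈(71.2 − 1.76)/6.02⌉ = ⌈11.535⌉ = 12.

12 bits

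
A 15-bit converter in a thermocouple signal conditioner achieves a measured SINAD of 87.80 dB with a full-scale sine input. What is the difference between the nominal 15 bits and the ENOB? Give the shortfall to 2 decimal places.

N_eff = (87.80 − 1.76)/6.02 = 14.2924 bits.
Lost resolution: 15 − 14.2924 = 0.7076 bits.

0.71 bits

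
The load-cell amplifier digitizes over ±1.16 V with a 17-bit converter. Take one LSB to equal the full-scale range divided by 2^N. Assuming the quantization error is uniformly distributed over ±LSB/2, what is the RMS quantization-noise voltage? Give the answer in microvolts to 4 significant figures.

The full-scale span is 1.16 − (-1.16) = 2.32 V.
LSB = 2.32 V ÷ 2^17 = 2.32/131072 V = 17.7002 µV.
V_rms = LSB/√12 = 17.7002 µV / √12 = 5.110 µV.

5.110 µV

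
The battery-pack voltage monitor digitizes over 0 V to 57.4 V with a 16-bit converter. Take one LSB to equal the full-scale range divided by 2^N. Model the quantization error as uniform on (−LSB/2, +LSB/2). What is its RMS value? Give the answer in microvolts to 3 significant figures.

Range is 57.4 V.
LSB = 57.4 V / 2^16 = 0.87585 mV.
For a uniform distribution on [−LSB/2, +LSB/2], V_rms = LSB/√12 = 0.87585 mV/3.4641 = 253 µV.

253 µV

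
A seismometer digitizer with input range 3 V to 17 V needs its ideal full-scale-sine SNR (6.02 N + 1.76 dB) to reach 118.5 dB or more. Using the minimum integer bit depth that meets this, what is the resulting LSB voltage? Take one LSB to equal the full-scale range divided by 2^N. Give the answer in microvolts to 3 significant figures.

Span: 17 V − (3 V) = 14 V.
N ≥ (118.5 − 1.76)/6.02 = 19.392 → N_min = 20.
LSB = 14 V / 2^20 = 13.4 µV.

13.4 µV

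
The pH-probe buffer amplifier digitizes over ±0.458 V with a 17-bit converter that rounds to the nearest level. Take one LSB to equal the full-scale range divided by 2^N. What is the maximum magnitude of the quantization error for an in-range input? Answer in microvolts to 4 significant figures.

3.494 µV

The full-scale span is 0.458 − (-0.458) = 0.916 V.
One LSB is 0.916 V / 131072 = 6.98853 µV.
|e|_max = LSB/2 = 3.494 µV.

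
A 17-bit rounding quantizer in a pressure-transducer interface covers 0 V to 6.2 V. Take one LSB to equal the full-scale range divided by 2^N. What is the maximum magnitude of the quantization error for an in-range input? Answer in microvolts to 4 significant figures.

23.65 µV

Full-scale range = 6.2 V.
Step size = 6.2/131072 V = 47.3022 µV.
Worst-case error for round-to-nearest is half an LSB: 23.65 µV.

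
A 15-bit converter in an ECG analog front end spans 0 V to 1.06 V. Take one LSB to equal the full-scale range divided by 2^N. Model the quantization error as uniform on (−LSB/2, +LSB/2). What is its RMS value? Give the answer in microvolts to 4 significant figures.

Full-scale range = 1.06 V.
One LSB is 1.06 V / 32768 = 32.3486 µV.
σ_q = LSB/√12 = 32.3486 µV/3.4641 = 9.338 µV.

9.338 µV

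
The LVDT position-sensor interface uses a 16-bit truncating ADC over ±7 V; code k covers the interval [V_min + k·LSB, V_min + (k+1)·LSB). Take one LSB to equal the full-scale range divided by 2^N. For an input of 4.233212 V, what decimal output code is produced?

Range = 7 − (-7) = 14 V. LSB = 14 V / 2^16 ≈ 213.6 µV.
(V_in − V_min) × 2^16/range = (4.233212 − (-7)) × 65536/14 = 52584.270.
Floor → code = 52584.

52584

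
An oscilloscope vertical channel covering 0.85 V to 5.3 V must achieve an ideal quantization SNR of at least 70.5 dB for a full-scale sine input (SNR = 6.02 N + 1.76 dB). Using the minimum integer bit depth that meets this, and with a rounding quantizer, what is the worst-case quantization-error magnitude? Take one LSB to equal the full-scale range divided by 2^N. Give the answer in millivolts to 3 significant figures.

Span: 5.3 V − (0.85 V) = 4.45 V.
6.02 N + 1.76 ≥ 70.5 gives N ≥ 11.419, so the minimum integer is 12.
LSB = 4.45 V / 2^12 = 1.0864 mV.
Max error for round-to-nearest is LSB/2 = 0.543 mV.

0.543 mV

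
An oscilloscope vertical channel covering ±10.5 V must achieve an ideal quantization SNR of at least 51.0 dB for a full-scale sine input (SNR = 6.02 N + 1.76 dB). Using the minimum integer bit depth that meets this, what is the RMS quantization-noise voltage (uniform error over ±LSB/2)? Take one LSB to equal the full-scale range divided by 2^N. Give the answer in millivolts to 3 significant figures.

11.8 mV

The full-scale span is 10.5 − (-10.5) = 21 V.
Solving 6.02 N ≥ 51.0 − 1.76: N ≥ 8.179. Round up → N = 9.
LSB = 21 V / 2^9 = 41.016 mV.
RMS noise = LSB/√12 = 11.8 mV.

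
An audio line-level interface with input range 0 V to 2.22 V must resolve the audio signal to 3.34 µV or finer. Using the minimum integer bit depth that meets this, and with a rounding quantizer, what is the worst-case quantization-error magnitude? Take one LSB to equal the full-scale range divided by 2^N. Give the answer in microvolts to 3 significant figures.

Span = 2.22 V.
2.22 V / 3.34 µV = 664700. Since 2^19 = 524288 and 2^20 = 1048576, N = 20.
One LSB is 2.22 V / 1048576 = 2.1172 µV.
Half an LSB is 1.06 µV.

1.06 µV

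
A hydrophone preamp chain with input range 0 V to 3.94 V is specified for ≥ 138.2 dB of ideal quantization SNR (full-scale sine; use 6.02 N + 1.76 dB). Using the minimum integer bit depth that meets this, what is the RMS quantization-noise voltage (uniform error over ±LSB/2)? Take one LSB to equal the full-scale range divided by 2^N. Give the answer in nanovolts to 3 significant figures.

V_FS = 3.94 V.
N ≥ (138.2 − 1.76)/6.02 = 22.664 → N_min = 23.
Step size = 3.94/8388608 V = 469.68 nV.
σ_q = LSB/√12 = 469.68 nV/3.4641 = 136 nV.

136 nV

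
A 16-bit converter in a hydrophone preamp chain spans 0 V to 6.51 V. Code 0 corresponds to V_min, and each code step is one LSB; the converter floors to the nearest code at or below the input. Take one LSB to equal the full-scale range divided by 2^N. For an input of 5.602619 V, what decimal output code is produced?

Full-scale range = 6.51 V. LSB = 6.51 V / 2^16 ≈ 99.33 µV.
(V_in − V_min) × 2^16/range = (5.602619 − (0)) × 65536/6.51 = 56401.419.
Floor → code = 56401.

56401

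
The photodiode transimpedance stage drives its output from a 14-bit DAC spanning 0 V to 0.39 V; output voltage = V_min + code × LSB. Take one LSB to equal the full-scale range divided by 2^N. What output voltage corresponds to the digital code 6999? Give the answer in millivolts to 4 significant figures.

166.6 mV

V_FS = 0.39 V. LSB = 0.39 V / 2^14.
Output = V_min + (6999/16384) × range = 0 + 0.427185 × 0.39 V
      = 0 V + 0.166602 V = 0.166602 V.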